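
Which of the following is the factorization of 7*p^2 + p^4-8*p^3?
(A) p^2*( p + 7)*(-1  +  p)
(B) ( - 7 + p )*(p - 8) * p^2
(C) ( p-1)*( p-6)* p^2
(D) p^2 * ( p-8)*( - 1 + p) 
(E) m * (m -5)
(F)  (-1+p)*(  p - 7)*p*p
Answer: F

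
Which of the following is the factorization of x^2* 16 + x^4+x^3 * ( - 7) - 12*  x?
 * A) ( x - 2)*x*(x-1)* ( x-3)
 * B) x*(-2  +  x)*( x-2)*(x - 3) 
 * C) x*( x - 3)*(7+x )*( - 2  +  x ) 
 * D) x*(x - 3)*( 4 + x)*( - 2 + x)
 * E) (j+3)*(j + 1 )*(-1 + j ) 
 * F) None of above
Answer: B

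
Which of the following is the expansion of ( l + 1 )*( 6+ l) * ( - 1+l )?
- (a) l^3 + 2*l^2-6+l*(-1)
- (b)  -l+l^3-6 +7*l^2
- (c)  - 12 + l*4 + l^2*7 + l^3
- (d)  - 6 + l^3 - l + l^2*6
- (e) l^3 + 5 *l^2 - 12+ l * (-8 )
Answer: d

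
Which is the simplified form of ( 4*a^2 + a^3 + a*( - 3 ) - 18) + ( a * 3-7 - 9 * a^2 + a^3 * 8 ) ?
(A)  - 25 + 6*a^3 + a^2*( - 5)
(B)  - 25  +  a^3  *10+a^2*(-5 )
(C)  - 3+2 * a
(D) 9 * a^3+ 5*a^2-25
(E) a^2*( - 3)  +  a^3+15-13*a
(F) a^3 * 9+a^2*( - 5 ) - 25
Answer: F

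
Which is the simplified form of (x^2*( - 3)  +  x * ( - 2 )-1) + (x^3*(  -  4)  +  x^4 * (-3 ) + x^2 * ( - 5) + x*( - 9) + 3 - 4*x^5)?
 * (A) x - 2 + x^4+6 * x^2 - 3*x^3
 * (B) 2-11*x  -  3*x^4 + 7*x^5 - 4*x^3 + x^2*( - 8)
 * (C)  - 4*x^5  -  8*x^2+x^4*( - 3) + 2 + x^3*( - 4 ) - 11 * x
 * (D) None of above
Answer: C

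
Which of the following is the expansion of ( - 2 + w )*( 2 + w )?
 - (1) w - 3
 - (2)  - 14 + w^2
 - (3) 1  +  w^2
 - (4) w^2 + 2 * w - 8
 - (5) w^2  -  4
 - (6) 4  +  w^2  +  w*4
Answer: 5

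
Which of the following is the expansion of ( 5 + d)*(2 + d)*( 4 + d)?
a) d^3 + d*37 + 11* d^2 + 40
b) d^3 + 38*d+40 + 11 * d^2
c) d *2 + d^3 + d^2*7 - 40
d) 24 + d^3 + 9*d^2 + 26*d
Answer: b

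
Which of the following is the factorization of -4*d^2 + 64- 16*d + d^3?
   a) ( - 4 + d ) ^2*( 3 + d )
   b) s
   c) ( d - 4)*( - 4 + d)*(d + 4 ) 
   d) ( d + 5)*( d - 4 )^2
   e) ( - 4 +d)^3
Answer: c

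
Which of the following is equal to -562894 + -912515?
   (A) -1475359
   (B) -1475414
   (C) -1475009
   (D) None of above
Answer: D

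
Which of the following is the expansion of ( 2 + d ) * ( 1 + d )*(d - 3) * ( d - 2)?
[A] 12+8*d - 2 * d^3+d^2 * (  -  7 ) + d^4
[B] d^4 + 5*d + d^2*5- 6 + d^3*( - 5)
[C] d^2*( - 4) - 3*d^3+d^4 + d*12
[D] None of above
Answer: A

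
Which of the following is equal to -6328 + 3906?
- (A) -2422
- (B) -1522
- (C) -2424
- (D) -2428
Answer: A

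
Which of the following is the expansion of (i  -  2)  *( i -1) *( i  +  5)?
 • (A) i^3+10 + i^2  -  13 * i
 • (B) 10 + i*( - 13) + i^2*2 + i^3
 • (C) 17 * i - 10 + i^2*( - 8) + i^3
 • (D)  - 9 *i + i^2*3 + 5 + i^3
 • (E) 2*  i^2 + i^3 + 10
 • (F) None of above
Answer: B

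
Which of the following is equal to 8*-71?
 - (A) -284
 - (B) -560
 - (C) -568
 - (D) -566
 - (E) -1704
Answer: C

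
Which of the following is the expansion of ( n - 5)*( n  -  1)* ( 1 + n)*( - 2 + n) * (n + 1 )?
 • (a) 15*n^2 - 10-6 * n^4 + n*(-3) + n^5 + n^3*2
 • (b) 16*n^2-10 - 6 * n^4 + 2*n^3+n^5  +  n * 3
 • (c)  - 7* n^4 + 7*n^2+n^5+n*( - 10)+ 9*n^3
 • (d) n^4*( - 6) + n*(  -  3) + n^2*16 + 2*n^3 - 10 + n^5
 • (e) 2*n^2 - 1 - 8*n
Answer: d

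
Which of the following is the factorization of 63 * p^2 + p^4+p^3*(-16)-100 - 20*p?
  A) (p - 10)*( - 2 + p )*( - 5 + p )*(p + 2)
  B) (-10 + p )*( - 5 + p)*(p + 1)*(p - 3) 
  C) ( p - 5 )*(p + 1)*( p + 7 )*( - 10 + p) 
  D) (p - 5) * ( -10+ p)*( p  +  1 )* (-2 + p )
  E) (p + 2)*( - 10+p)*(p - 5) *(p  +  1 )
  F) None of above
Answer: D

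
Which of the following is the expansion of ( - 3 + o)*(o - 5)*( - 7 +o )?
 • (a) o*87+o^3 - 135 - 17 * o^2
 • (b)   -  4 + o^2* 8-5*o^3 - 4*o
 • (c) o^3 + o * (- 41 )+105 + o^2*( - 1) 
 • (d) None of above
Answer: d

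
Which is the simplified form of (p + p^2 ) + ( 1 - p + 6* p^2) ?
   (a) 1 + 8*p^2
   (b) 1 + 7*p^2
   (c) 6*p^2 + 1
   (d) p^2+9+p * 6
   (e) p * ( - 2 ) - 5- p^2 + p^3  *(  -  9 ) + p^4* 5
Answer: b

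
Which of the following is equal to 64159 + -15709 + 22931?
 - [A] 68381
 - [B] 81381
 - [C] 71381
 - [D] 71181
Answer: C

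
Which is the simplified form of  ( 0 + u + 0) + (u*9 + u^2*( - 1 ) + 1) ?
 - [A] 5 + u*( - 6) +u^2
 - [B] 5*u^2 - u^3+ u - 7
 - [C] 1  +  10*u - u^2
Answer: C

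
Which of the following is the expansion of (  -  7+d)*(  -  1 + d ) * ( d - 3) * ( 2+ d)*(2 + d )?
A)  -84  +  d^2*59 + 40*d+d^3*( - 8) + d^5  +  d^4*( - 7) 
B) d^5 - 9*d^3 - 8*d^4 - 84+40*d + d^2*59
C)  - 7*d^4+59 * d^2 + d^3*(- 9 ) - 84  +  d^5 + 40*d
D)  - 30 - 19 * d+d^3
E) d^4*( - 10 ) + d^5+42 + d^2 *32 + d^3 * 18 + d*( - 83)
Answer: C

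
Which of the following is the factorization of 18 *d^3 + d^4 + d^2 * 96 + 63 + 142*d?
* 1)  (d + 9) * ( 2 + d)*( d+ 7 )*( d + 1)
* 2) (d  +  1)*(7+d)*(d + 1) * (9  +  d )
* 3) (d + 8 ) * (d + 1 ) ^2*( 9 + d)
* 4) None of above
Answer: 2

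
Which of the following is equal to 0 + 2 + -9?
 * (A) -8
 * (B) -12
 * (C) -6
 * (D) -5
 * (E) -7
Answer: E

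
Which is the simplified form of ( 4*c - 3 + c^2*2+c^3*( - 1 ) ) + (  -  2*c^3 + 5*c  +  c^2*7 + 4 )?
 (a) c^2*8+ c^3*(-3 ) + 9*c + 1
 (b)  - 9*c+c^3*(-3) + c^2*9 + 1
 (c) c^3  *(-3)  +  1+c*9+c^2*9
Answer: c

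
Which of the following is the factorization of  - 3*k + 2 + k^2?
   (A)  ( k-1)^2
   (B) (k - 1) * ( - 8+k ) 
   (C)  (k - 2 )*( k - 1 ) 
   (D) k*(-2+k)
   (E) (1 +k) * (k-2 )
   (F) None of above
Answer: C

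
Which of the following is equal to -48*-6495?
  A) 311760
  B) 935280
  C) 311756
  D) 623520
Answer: A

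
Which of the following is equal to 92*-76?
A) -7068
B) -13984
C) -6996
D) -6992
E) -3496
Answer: D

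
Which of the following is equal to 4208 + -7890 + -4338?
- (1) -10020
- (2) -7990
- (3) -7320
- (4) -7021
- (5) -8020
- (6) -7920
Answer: 5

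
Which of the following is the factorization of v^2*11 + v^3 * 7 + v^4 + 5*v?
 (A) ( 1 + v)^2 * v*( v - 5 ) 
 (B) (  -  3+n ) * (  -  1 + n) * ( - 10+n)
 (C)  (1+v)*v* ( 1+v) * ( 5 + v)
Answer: C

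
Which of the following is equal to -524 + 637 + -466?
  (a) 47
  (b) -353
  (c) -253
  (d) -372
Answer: b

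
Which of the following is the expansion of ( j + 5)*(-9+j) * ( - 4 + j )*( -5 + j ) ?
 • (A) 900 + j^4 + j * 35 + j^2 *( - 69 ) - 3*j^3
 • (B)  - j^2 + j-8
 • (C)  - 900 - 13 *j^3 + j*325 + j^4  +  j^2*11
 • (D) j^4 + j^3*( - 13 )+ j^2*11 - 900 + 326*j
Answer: C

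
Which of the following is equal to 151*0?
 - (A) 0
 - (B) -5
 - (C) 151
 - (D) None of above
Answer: A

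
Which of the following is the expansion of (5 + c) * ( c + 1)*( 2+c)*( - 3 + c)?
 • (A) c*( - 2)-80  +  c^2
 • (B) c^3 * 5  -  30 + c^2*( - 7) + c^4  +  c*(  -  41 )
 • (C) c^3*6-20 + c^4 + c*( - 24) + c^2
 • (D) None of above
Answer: B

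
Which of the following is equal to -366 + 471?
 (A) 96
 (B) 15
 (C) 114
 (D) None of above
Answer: D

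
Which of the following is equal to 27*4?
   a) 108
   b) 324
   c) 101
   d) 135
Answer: a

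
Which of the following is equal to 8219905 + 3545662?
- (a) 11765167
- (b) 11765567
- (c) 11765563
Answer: b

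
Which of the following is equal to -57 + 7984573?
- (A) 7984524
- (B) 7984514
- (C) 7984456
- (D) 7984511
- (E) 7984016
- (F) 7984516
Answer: F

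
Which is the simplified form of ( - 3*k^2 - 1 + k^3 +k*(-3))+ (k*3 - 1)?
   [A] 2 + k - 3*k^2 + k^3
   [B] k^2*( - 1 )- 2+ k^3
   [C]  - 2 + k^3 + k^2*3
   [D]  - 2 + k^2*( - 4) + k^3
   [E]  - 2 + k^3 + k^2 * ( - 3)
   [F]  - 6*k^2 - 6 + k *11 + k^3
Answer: E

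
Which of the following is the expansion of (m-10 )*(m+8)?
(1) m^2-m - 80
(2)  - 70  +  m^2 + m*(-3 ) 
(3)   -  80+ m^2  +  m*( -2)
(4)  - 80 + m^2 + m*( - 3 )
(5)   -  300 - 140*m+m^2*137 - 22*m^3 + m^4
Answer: 3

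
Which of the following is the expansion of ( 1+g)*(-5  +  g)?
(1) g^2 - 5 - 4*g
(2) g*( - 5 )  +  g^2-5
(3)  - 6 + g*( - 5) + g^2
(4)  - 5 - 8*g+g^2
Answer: 1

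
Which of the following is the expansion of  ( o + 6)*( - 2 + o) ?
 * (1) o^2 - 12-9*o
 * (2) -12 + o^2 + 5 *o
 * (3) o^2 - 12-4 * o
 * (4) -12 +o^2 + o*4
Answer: 4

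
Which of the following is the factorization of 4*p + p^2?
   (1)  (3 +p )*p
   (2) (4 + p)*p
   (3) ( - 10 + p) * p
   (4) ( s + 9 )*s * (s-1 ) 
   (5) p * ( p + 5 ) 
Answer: 2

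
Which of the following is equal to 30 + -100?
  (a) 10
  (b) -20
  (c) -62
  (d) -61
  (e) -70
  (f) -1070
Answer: e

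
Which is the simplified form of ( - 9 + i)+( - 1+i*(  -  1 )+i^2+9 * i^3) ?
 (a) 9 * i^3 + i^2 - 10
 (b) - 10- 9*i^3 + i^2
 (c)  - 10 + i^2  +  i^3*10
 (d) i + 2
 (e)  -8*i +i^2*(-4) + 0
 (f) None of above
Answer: a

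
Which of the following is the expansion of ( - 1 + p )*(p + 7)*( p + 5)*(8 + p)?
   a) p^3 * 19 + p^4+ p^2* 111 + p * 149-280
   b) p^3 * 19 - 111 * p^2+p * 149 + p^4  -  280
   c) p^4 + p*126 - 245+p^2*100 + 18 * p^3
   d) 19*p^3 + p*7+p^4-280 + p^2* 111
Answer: a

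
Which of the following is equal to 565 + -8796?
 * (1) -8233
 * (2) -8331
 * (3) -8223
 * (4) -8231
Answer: 4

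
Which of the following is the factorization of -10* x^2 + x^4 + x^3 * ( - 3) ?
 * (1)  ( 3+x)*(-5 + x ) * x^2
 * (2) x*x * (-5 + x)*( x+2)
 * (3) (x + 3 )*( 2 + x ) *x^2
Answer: 2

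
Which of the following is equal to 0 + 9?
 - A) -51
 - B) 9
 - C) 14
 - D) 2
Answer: B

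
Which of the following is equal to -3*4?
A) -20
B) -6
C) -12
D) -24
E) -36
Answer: C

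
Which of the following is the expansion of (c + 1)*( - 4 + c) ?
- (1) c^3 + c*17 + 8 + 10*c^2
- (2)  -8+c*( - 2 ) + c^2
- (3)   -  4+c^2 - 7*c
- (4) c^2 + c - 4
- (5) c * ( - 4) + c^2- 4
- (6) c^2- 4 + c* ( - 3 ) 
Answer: 6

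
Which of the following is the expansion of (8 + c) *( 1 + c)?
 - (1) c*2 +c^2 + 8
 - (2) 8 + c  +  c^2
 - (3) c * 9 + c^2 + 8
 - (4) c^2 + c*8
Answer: 3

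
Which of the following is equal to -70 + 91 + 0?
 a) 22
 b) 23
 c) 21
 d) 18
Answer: c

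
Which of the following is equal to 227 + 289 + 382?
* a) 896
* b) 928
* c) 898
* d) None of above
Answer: c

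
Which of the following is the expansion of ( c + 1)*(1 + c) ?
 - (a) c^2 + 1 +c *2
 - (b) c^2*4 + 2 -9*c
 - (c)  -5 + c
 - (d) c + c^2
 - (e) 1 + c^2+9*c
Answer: a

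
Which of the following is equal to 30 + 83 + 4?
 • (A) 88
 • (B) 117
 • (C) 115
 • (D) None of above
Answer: B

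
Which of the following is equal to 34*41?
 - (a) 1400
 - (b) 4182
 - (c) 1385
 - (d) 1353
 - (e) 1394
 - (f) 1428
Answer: e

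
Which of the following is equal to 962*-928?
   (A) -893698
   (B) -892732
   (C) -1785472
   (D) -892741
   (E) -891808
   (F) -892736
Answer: F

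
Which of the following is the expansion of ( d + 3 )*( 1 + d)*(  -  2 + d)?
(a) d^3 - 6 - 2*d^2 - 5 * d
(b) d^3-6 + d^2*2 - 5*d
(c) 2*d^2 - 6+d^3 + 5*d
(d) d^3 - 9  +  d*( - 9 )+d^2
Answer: b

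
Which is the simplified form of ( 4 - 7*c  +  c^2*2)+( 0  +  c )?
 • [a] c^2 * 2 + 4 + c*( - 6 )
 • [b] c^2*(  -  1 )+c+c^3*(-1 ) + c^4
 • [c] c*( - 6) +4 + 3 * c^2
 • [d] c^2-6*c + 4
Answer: a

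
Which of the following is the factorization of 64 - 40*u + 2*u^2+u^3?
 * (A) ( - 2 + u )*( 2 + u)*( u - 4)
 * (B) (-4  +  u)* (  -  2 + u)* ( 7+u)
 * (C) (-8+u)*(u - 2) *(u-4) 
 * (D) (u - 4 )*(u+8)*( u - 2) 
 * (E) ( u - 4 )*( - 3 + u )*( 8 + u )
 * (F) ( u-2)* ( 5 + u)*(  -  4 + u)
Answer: D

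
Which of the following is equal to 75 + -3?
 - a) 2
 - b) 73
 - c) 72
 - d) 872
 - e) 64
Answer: c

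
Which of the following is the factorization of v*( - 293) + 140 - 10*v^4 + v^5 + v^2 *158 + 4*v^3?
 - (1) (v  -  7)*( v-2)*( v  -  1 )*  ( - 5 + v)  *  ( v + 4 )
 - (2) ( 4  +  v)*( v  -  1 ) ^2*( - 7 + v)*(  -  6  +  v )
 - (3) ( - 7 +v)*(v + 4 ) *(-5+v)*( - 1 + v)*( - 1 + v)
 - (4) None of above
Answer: 3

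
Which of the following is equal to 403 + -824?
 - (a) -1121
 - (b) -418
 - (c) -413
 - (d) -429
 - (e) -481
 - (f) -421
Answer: f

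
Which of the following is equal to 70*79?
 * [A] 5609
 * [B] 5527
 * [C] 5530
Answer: C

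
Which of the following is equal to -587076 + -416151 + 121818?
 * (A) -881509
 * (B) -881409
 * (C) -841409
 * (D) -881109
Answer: B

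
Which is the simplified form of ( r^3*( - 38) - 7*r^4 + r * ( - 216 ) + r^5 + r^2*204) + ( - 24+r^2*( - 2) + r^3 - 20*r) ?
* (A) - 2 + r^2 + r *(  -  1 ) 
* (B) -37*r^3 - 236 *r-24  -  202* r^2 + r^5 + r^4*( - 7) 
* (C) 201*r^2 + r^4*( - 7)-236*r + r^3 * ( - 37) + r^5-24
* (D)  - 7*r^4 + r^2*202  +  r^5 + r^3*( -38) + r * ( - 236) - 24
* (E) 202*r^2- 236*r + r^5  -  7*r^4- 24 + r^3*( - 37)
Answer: E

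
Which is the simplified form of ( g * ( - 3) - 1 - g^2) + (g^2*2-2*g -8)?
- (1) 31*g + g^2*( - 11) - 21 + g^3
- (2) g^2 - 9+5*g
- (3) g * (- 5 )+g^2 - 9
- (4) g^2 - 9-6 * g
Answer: 3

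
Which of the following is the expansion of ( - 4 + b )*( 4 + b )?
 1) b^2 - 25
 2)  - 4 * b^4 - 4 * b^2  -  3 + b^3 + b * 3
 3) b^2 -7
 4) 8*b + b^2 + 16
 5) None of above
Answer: 5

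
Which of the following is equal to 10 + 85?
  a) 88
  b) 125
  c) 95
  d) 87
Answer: c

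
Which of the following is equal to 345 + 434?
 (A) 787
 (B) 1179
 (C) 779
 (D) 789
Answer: C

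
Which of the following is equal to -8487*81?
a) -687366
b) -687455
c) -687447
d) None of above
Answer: c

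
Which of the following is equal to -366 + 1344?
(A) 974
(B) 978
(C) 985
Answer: B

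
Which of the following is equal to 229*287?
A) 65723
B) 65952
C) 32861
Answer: A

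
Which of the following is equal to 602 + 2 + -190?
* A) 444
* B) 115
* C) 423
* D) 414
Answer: D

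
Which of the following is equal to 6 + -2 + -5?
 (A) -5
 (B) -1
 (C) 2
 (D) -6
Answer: B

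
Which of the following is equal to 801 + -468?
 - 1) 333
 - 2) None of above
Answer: 1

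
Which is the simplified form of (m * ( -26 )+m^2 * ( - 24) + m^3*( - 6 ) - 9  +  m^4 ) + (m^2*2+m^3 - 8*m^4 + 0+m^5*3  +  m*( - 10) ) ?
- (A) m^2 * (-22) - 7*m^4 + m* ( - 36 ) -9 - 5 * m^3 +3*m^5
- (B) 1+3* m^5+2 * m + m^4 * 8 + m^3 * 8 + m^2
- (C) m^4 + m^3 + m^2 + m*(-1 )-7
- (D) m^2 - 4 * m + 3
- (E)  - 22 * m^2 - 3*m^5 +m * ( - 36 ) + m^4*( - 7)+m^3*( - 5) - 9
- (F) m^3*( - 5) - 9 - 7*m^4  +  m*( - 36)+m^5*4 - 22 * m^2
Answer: A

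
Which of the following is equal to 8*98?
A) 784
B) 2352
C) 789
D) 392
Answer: A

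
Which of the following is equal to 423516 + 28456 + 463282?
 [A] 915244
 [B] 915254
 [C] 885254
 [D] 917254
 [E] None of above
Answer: B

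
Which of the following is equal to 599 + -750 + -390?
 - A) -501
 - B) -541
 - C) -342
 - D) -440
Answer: B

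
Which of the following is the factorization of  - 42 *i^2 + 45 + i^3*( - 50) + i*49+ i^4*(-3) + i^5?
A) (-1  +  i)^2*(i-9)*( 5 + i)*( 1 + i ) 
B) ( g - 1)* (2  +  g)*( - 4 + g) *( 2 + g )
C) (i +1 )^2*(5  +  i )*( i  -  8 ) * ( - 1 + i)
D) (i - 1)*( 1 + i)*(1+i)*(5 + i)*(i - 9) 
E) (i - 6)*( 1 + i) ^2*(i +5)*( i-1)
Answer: D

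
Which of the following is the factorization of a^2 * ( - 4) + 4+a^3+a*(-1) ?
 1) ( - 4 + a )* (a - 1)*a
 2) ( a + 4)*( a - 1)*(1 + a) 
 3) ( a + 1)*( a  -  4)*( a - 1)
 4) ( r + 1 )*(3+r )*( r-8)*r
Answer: 3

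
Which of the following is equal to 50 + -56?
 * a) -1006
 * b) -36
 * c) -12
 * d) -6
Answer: d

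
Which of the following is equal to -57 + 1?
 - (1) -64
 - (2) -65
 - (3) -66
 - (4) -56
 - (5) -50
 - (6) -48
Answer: 4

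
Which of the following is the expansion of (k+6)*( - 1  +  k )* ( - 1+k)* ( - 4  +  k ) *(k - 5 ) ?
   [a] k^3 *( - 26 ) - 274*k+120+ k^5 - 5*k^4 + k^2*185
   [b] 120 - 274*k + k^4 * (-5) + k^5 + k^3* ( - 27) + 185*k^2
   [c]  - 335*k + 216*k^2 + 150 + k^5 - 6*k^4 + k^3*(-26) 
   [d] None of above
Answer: b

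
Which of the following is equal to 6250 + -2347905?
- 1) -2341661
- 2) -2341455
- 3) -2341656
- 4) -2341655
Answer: 4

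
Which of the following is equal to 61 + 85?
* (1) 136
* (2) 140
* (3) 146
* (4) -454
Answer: 3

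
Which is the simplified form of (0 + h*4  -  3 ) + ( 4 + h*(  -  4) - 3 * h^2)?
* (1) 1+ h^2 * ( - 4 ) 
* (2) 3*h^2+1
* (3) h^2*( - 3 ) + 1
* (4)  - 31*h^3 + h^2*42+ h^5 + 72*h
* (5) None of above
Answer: 3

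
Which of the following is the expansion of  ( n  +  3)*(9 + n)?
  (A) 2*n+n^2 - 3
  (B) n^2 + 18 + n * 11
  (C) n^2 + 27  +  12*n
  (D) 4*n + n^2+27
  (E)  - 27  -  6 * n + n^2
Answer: C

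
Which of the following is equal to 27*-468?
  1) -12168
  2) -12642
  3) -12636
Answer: 3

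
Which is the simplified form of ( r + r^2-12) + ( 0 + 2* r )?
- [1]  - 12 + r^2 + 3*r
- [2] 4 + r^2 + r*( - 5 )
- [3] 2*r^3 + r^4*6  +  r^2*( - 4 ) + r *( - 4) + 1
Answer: 1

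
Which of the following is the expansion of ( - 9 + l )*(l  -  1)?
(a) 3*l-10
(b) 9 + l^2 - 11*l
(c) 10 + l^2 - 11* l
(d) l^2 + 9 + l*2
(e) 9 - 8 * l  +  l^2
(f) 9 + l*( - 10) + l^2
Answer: f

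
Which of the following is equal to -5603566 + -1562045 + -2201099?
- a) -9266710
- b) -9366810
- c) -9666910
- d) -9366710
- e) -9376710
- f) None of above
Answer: d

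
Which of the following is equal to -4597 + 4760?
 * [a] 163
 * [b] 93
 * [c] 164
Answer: a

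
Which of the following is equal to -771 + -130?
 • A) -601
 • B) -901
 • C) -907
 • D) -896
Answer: B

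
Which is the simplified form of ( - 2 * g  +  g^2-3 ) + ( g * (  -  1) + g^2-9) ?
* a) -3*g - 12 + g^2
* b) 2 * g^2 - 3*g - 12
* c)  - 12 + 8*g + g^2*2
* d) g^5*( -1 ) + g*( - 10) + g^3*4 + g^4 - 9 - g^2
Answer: b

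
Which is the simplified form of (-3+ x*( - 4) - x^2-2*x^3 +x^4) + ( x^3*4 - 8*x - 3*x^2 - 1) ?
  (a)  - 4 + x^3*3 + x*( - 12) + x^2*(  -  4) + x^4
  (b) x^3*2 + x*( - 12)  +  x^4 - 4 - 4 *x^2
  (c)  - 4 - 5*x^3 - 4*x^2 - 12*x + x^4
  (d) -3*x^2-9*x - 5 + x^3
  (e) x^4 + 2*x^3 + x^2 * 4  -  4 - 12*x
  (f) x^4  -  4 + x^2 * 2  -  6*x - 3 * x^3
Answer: b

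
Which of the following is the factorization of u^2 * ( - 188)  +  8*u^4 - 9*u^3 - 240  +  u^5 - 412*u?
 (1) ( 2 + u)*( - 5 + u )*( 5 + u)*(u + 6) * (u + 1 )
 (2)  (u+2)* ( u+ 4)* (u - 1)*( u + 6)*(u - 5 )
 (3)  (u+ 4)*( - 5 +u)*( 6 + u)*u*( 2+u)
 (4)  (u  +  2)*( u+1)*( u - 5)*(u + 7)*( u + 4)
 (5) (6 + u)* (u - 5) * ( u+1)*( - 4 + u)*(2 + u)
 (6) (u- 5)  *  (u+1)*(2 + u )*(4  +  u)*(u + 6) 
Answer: 6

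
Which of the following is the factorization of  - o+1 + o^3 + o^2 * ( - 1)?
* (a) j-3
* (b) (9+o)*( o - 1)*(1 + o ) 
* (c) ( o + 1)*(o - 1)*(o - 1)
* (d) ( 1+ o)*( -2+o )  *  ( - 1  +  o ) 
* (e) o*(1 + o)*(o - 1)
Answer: c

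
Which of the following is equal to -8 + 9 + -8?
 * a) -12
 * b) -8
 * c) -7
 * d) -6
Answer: c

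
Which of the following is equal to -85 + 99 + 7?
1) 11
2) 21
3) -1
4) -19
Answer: 2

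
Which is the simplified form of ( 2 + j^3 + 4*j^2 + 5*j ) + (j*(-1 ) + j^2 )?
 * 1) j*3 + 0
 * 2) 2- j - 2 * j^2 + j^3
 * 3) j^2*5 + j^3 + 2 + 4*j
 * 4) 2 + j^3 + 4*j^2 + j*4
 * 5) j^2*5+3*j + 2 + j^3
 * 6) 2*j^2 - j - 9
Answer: 3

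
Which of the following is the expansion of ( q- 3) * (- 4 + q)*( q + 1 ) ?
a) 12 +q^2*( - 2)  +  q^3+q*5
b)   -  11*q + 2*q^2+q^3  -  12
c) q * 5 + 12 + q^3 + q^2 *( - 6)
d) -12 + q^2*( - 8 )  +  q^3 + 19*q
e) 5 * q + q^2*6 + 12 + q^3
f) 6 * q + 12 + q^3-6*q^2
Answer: c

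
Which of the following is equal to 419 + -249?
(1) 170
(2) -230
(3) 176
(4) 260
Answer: 1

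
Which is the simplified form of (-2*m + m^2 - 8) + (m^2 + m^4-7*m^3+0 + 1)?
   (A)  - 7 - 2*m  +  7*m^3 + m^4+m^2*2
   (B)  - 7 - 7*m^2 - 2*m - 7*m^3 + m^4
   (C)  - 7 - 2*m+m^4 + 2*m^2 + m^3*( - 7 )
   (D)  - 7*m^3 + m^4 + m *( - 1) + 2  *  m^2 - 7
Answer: C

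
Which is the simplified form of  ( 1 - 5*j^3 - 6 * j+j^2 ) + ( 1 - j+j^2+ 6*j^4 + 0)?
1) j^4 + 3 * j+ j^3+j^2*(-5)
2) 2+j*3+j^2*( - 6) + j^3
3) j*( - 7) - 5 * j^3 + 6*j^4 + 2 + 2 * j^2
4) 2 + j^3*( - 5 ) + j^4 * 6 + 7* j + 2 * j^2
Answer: 3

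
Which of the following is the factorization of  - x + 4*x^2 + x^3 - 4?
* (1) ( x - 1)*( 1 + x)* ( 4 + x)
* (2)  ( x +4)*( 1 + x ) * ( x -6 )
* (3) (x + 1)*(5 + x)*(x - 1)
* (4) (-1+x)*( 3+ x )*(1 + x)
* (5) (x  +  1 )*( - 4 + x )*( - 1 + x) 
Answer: 1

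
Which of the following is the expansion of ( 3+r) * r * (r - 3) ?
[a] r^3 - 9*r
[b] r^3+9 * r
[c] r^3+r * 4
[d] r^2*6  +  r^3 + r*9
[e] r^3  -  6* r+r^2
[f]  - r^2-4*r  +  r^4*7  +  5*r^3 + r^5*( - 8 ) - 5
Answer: a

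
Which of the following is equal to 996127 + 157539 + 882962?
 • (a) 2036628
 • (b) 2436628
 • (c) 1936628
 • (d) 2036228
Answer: a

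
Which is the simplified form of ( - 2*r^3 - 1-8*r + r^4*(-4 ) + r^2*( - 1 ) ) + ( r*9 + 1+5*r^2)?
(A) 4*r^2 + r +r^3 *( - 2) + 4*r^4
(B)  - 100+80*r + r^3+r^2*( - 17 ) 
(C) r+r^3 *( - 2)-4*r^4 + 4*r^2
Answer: C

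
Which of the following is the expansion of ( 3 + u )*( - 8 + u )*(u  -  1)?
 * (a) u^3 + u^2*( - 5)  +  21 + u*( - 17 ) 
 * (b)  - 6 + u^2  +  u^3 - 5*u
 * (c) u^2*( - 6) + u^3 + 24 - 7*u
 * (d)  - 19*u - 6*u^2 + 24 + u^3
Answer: d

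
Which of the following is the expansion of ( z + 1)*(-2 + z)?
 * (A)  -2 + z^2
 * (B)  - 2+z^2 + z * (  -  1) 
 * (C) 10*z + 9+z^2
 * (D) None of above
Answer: B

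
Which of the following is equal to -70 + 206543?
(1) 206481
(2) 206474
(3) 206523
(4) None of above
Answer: 4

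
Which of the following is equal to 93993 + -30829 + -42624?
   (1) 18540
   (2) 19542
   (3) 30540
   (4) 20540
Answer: 4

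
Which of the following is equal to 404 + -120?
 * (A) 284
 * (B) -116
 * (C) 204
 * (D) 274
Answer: A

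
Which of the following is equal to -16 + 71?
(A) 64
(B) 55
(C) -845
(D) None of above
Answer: B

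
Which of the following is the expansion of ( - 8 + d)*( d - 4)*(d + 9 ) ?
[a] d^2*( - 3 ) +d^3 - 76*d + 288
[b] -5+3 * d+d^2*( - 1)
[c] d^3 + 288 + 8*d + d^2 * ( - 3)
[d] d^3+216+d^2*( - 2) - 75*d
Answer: a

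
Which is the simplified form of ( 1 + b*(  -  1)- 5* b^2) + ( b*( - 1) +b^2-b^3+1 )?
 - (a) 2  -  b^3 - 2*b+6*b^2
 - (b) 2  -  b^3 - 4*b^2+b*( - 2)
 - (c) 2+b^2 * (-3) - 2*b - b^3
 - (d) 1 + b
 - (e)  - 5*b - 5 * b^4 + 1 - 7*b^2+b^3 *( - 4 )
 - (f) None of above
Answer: b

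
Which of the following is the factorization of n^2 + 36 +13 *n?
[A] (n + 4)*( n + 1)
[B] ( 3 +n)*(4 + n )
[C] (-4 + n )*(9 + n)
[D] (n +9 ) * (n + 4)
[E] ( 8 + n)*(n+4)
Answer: D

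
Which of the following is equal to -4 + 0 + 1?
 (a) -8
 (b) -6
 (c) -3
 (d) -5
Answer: c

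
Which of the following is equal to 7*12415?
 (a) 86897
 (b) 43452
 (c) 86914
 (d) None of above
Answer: d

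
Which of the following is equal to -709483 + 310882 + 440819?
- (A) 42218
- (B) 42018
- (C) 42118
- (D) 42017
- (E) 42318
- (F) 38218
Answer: A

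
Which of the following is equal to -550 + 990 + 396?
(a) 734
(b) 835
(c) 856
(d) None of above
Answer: d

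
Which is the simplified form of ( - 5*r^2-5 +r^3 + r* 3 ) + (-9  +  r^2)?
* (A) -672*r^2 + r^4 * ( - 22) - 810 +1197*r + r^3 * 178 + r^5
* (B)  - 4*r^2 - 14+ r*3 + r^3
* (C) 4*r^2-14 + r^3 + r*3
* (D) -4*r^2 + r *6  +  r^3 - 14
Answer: B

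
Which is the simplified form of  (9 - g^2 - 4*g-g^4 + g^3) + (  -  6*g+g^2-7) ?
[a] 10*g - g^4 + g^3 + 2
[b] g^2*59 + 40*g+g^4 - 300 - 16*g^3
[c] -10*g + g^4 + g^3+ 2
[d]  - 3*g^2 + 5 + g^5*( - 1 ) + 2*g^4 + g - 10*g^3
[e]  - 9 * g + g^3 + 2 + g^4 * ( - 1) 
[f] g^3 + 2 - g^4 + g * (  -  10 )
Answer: f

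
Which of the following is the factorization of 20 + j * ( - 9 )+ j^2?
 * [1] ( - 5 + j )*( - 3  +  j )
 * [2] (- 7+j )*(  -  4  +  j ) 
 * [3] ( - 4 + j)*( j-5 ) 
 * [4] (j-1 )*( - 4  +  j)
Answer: 3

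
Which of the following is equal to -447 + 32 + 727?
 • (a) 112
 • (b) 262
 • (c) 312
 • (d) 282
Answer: c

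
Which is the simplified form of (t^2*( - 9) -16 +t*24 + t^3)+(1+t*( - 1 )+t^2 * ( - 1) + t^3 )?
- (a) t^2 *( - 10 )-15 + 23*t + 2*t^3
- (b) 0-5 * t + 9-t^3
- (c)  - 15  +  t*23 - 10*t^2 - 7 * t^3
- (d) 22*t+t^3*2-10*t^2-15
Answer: a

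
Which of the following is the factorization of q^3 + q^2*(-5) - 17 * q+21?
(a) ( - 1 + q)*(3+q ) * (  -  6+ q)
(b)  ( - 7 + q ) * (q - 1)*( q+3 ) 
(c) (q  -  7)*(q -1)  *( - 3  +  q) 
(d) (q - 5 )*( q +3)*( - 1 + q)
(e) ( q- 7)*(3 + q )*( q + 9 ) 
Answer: b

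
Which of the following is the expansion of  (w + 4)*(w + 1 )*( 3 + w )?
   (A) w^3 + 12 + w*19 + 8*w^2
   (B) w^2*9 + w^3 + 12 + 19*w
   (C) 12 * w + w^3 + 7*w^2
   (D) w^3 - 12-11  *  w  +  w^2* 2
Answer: A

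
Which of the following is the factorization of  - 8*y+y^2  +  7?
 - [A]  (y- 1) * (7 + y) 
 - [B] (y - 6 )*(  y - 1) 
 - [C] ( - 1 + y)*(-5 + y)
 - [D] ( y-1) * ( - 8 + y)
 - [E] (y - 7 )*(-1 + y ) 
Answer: E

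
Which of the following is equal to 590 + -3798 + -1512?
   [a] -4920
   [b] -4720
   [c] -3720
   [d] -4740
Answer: b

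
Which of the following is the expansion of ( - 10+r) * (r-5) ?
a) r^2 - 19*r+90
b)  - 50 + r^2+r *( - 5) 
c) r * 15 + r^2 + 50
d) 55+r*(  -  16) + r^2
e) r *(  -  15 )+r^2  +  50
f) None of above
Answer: e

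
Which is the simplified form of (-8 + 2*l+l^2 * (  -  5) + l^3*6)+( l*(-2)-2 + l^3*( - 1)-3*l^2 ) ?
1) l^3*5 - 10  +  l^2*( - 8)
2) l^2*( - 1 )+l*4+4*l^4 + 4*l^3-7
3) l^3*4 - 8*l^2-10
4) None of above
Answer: 1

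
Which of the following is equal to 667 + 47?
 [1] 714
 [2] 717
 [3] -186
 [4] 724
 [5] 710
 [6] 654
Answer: 1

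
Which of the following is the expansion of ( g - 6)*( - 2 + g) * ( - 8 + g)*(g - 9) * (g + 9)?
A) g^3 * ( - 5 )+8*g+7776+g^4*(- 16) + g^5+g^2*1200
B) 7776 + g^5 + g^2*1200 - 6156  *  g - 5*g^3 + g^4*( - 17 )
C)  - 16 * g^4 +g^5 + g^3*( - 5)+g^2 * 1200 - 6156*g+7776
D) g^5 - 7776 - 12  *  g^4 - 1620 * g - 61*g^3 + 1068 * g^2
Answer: C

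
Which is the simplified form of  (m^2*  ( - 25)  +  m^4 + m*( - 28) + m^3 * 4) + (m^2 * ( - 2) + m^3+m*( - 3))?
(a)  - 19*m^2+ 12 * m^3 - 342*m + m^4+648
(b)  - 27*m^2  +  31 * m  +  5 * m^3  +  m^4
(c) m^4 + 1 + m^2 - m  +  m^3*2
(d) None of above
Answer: d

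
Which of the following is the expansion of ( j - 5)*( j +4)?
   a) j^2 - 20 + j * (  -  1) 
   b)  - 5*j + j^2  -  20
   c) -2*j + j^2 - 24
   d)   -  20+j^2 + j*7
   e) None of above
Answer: a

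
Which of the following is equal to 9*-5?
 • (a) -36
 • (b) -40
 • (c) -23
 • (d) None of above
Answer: d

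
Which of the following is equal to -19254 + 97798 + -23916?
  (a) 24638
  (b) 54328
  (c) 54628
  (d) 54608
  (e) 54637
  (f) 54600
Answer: c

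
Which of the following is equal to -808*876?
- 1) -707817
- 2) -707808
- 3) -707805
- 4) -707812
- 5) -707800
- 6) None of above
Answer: 2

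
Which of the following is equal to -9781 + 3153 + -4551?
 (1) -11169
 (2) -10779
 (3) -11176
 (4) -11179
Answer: 4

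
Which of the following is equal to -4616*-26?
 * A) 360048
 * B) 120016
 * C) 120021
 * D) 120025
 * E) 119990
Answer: B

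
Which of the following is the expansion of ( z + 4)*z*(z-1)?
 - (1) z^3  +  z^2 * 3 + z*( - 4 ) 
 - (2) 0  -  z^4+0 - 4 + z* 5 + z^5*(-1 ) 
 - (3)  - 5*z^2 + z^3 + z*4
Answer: 1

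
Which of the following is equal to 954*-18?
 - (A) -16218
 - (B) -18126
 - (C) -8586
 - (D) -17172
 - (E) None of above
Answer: D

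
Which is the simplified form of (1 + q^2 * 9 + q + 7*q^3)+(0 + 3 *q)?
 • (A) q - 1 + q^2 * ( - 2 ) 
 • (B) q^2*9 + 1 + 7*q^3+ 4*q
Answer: B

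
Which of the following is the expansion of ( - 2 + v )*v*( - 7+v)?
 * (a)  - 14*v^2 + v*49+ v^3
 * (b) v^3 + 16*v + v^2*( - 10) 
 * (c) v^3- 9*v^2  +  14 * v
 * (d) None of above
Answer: c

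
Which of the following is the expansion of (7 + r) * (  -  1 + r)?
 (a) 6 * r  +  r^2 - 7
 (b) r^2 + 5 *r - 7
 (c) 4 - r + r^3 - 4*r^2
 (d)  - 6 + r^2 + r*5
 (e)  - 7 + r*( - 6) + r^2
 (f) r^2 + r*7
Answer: a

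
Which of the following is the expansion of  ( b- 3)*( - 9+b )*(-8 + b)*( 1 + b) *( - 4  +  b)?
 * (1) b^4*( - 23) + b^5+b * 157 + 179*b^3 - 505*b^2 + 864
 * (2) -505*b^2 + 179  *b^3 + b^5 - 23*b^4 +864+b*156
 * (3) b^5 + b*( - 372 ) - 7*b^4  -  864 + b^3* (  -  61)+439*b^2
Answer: 2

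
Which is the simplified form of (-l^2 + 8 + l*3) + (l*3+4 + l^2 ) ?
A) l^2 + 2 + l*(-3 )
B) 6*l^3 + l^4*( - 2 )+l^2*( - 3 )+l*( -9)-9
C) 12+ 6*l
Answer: C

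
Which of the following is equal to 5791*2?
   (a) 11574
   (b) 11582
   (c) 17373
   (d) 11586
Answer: b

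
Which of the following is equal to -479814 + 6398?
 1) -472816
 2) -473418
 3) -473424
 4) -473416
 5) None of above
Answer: 4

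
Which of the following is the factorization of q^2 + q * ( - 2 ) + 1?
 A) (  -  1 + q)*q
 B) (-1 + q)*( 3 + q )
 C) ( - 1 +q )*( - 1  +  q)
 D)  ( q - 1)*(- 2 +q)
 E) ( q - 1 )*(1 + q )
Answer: C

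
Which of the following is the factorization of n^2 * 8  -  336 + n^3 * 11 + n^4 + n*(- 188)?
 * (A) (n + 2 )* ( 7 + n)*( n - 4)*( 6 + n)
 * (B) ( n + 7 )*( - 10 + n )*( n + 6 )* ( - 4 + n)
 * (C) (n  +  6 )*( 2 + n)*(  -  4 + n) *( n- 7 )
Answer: A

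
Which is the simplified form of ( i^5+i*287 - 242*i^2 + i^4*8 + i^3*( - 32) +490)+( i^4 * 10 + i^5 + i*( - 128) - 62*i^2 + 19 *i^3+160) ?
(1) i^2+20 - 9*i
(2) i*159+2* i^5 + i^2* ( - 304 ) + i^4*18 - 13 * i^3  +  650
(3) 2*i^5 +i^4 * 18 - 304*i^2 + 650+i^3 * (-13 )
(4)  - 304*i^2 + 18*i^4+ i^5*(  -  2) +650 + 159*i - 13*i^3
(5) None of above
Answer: 2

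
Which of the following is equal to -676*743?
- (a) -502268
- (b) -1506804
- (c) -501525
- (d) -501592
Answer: a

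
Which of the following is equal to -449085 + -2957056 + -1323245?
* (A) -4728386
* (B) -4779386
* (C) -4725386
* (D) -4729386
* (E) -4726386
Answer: D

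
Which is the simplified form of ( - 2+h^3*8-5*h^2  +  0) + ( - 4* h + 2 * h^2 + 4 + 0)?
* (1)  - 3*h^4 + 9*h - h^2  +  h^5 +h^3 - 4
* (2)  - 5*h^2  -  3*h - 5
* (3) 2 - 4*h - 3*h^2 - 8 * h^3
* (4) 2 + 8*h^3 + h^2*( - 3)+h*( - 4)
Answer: 4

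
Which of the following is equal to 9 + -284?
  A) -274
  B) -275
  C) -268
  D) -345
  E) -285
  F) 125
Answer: B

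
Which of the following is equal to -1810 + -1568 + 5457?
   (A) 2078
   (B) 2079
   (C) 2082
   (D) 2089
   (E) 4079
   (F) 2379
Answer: B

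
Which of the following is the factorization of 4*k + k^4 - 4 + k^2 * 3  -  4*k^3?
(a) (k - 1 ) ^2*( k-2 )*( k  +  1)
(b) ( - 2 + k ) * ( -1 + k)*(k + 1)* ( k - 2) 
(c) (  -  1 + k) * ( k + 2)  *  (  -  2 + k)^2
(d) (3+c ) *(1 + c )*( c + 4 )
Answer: b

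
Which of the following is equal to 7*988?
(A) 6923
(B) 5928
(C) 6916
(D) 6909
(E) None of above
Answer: C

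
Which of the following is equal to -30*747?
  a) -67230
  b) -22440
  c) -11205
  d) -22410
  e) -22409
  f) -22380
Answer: d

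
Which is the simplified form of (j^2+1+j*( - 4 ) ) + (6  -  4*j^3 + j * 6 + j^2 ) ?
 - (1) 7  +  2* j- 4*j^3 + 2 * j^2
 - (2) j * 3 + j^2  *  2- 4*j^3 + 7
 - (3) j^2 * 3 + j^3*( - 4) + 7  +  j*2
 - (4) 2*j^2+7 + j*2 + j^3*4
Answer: 1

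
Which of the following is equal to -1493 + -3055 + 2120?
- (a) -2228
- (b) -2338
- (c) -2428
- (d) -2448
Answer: c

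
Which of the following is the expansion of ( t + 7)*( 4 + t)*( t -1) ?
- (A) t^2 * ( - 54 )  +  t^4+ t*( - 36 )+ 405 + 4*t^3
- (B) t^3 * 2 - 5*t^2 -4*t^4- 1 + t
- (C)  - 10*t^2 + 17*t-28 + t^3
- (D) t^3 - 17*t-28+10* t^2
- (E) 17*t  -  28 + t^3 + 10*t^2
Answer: E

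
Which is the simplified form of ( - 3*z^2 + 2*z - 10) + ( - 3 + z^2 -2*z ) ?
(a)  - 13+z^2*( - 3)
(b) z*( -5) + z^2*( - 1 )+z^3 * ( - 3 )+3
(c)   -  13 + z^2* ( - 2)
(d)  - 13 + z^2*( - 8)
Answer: c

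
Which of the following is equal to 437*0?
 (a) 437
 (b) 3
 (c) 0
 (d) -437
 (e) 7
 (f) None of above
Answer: c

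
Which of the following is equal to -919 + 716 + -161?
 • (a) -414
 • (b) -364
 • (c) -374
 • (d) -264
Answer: b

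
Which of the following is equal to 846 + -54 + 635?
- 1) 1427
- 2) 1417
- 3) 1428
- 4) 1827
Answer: 1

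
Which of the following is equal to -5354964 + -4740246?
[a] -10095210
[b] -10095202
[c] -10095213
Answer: a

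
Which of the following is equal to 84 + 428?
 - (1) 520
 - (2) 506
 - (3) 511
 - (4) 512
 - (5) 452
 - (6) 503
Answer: 4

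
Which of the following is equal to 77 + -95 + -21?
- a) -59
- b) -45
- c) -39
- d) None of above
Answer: c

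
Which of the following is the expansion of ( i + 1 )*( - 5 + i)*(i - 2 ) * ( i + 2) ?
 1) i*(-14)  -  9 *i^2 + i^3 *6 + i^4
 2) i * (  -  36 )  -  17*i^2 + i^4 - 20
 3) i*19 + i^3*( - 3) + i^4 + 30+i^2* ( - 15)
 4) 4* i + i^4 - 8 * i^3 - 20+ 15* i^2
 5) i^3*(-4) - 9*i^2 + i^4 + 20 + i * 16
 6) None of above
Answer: 5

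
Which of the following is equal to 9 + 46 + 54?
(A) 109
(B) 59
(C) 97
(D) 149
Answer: A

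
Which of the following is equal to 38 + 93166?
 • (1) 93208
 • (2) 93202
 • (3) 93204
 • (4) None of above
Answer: 3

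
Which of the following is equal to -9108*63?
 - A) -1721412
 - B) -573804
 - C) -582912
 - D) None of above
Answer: B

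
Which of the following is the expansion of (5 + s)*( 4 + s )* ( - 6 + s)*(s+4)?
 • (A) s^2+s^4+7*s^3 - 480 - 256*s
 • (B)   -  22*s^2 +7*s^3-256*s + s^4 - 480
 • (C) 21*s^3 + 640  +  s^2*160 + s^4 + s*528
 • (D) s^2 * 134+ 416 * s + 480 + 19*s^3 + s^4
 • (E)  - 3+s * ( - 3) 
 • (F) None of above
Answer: B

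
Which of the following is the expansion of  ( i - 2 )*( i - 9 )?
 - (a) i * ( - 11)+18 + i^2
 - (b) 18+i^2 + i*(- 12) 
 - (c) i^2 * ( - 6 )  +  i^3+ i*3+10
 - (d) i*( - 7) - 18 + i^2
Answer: a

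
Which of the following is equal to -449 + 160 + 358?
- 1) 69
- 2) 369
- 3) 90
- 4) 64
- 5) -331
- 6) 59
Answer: 1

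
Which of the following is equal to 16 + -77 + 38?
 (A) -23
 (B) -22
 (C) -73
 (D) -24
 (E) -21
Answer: A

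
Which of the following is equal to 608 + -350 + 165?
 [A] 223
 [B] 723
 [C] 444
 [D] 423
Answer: D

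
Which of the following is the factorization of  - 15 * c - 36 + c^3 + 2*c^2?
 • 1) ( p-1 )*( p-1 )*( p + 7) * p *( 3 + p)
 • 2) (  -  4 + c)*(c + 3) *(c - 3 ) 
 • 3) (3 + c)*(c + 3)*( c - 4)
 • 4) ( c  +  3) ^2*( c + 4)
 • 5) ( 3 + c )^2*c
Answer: 3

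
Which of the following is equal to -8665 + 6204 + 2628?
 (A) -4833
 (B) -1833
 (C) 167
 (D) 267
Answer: C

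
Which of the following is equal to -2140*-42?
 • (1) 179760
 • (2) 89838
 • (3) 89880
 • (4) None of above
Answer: 3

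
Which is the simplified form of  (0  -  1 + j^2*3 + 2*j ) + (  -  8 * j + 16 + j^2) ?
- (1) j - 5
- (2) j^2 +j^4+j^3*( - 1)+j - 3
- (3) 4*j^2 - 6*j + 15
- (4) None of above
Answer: 3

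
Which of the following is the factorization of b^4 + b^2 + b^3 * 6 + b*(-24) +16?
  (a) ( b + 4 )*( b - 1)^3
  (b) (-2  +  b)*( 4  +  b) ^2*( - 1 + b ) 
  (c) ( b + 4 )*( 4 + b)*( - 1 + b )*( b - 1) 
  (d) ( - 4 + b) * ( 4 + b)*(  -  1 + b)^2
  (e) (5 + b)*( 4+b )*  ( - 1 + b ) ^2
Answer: c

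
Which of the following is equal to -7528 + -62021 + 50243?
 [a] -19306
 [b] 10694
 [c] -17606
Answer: a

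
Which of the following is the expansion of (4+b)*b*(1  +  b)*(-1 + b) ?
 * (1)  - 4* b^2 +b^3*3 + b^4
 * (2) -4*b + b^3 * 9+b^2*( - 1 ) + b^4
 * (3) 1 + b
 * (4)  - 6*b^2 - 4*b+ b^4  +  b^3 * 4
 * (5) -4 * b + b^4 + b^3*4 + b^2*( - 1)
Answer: 5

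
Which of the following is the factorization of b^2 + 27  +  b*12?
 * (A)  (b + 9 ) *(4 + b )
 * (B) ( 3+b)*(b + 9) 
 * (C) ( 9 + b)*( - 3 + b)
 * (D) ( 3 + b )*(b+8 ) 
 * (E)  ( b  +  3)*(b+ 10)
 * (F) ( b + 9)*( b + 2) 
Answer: B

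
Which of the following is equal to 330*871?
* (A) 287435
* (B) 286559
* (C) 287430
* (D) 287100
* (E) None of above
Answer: C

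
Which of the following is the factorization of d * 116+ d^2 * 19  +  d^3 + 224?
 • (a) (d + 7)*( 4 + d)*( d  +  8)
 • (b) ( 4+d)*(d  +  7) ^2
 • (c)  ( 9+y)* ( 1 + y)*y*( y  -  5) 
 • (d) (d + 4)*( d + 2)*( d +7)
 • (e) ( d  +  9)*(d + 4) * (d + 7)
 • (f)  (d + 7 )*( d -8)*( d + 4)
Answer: a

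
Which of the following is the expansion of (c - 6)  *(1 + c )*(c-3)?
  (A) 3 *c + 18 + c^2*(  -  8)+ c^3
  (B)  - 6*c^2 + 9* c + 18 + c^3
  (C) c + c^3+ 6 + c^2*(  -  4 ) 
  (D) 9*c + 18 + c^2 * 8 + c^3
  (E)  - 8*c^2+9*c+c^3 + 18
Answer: E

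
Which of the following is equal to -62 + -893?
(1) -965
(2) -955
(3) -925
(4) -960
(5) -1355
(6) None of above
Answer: 2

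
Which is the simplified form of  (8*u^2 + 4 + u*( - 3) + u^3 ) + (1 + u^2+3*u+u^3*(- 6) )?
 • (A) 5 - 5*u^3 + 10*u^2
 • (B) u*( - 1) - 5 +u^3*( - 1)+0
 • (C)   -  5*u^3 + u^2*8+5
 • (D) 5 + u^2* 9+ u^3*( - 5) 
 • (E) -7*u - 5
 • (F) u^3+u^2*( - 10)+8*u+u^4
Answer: D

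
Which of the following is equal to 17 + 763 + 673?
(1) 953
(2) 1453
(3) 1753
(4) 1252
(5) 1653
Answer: 2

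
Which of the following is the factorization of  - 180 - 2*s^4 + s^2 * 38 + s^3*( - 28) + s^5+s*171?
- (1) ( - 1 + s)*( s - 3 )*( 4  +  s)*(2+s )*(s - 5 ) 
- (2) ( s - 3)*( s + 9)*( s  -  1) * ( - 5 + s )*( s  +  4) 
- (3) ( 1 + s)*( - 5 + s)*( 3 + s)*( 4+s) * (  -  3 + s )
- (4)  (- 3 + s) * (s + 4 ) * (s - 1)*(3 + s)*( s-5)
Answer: 4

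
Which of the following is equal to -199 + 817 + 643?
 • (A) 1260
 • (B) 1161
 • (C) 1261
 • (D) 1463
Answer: C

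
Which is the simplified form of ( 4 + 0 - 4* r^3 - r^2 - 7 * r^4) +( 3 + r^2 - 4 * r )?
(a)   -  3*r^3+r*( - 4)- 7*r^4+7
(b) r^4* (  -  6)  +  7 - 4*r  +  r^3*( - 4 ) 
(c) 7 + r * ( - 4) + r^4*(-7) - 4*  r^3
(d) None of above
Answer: c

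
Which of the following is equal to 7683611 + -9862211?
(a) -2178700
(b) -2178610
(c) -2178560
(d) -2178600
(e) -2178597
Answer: d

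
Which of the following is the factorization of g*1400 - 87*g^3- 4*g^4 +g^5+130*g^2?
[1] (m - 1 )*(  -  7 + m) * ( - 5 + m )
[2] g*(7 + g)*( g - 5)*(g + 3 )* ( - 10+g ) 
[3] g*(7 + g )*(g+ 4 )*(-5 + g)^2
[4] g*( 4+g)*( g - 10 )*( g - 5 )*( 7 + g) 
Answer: 4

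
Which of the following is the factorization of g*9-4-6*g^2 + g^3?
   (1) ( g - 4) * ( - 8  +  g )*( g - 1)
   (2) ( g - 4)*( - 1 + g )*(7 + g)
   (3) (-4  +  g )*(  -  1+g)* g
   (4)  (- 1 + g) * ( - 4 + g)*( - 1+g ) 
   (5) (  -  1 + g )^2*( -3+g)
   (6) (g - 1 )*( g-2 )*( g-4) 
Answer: 4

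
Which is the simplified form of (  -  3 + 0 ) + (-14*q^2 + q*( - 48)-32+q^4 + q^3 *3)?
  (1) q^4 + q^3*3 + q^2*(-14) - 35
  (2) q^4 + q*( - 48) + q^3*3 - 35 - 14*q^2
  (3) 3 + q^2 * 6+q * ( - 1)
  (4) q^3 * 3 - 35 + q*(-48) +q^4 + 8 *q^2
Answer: 2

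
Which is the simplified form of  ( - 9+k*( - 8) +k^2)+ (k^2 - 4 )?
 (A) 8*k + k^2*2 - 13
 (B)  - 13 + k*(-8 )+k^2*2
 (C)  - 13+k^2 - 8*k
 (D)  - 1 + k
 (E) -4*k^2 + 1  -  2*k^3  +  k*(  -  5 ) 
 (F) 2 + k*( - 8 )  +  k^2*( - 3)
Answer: B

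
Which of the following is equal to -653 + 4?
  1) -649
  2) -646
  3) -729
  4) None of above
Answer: 1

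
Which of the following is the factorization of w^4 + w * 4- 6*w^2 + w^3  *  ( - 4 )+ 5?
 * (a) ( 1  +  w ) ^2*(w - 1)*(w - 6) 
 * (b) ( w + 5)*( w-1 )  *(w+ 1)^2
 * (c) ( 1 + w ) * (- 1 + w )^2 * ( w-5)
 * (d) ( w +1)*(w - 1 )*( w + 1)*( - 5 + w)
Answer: d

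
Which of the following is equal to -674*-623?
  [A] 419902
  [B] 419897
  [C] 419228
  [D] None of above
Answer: A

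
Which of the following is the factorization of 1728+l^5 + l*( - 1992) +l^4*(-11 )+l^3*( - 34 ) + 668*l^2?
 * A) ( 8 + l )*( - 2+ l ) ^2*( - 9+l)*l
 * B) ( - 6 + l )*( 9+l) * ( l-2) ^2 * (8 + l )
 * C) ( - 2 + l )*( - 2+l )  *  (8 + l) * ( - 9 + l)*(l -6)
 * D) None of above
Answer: C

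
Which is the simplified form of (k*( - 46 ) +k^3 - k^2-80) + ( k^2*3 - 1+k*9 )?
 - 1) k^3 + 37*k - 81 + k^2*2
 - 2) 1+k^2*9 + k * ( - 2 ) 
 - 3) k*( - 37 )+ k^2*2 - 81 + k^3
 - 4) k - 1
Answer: 3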